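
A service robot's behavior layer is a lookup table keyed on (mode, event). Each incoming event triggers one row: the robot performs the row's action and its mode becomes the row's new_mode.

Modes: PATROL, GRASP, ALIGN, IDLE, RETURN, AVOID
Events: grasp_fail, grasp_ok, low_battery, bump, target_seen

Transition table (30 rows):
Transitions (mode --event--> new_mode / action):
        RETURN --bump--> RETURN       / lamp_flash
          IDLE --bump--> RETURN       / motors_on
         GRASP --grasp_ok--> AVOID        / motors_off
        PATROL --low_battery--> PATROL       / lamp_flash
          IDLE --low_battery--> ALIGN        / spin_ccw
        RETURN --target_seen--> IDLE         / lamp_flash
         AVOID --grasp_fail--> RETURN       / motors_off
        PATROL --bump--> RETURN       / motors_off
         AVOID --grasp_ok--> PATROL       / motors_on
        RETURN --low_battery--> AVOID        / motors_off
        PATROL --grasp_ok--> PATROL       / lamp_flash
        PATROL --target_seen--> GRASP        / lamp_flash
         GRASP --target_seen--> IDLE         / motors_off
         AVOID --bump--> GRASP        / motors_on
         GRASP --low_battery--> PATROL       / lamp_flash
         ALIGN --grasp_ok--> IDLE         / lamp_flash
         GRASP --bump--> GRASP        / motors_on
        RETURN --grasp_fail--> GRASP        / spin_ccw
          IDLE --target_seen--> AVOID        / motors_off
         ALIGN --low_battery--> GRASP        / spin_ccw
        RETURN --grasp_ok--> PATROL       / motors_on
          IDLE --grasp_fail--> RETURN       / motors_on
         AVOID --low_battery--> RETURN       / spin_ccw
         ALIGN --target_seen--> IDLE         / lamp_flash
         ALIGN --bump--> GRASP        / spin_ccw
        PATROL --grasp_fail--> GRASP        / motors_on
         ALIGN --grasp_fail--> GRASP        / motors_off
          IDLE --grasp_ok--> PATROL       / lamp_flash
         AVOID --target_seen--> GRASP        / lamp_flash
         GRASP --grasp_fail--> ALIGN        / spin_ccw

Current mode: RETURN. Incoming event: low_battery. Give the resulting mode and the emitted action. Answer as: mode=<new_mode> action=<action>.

current mode = RETURN; filter table to that mode:
  (RETURN, bump) → (RETURN, lamp_flash)
  (RETURN, target_seen) → (IDLE, lamp_flash)
  (RETURN, low_battery) → (AVOID, motors_off)  ← event matches
  (RETURN, grasp_fail) → (GRASP, spin_ccw)
  (RETURN, grasp_ok) → (PATROL, motors_on)
event = low_battery selects (AVOID, motors_off)

mode=AVOID action=motors_off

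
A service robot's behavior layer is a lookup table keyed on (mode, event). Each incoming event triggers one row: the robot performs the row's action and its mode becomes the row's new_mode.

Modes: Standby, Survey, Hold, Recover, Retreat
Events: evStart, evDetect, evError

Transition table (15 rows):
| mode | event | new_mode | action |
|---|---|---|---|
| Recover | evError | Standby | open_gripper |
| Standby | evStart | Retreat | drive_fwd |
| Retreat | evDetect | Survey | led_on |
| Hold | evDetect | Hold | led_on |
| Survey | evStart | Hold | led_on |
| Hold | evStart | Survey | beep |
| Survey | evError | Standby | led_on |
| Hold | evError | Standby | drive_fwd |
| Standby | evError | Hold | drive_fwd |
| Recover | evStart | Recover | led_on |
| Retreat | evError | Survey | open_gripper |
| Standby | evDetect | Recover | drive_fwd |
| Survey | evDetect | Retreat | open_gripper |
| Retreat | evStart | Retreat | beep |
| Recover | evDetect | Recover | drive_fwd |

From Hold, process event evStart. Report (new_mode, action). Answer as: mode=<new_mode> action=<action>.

mode=Survey action=beep

current mode = Hold; filter table to that mode:
  (Hold, evDetect) → (Hold, led_on)
  (Hold, evStart) → (Survey, beep)  ← event matches
  (Hold, evError) → (Standby, drive_fwd)
event = evStart selects (Survey, beep)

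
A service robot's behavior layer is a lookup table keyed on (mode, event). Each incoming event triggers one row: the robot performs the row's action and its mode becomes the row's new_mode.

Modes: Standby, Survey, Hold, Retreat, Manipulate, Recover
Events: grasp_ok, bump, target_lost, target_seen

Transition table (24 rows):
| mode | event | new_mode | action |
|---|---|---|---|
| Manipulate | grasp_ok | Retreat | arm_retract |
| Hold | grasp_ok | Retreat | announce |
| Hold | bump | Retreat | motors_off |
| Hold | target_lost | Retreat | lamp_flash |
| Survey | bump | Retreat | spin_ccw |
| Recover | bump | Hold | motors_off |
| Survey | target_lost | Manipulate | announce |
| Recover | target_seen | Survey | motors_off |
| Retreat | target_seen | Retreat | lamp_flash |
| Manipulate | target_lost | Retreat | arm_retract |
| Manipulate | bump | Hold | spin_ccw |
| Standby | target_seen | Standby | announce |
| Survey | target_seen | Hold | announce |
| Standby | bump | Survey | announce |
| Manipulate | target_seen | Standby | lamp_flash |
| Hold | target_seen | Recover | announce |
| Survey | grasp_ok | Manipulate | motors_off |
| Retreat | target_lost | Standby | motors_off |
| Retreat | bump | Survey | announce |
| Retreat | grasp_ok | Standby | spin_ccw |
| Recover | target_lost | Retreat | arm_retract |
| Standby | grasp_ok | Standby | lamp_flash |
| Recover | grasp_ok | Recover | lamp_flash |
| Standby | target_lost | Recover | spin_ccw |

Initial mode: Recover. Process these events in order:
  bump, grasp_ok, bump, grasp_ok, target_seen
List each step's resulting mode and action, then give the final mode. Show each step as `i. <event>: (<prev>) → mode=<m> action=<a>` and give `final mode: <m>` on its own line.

1. bump: (Recover) → mode=Hold action=motors_off
2. grasp_ok: (Hold) → mode=Retreat action=announce
3. bump: (Retreat) → mode=Survey action=announce
4. grasp_ok: (Survey) → mode=Manipulate action=motors_off
5. target_seen: (Manipulate) → mode=Standby action=lamp_flash

final mode: Standby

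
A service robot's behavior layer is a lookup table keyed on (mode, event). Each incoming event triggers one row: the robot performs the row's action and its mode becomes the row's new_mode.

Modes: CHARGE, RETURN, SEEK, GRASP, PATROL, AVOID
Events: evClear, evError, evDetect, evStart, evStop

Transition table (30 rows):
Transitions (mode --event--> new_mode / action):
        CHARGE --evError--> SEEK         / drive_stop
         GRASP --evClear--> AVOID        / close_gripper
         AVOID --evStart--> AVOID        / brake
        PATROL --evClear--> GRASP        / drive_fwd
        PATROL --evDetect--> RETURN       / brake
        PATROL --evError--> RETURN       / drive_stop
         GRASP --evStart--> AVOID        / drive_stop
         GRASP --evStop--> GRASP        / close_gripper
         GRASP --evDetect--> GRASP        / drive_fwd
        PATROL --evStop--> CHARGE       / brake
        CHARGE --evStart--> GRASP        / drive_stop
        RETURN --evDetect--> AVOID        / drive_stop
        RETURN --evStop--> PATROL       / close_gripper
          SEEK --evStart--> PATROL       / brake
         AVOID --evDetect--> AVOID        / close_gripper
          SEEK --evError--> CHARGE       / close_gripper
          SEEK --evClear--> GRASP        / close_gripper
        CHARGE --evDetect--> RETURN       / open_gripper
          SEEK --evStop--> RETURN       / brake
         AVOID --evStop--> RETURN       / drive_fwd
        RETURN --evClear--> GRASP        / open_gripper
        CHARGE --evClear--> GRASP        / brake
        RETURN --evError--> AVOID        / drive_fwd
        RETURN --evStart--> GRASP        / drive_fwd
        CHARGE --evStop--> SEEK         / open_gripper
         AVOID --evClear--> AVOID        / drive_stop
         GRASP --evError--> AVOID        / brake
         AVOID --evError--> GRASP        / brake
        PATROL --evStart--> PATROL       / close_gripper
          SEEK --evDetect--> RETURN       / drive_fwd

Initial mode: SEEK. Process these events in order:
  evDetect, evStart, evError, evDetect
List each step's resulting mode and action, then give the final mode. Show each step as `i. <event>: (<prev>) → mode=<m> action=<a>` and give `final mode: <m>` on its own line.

final mode: AVOID

1. evDetect: (SEEK) → mode=RETURN action=drive_fwd
2. evStart: (RETURN) → mode=GRASP action=drive_fwd
3. evError: (GRASP) → mode=AVOID action=brake
4. evDetect: (AVOID) → mode=AVOID action=close_gripper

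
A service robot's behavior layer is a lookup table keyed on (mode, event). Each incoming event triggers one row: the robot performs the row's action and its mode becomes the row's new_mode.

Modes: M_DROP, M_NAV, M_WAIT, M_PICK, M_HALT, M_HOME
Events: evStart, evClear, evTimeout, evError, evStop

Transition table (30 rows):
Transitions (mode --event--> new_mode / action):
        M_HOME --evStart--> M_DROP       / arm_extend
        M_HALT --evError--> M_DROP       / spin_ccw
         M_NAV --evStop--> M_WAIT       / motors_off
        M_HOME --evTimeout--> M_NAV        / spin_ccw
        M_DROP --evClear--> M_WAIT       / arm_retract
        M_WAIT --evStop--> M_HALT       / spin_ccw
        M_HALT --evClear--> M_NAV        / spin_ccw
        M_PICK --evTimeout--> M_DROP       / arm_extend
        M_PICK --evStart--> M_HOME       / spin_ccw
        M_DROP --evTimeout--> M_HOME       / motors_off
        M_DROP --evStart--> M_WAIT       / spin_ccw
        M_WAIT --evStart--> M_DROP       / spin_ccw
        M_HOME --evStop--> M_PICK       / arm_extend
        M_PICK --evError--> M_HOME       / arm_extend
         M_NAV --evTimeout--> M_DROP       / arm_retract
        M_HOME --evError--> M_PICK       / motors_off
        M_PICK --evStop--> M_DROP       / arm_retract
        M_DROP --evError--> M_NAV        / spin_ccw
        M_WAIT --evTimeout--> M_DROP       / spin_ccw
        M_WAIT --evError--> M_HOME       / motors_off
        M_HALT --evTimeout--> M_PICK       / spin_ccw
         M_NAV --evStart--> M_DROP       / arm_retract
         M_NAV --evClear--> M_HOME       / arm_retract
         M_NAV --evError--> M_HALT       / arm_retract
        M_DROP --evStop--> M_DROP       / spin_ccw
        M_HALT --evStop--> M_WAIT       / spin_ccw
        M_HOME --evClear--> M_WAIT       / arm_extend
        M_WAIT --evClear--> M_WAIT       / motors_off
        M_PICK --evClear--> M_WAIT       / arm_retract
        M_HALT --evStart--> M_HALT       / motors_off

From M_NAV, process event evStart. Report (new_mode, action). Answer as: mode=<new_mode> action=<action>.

mode=M_DROP action=arm_retract

current mode = M_NAV; filter table to that mode:
  (M_NAV, evStop) → (M_WAIT, motors_off)
  (M_NAV, evTimeout) → (M_DROP, arm_retract)
  (M_NAV, evStart) → (M_DROP, arm_retract)  ← event matches
  (M_NAV, evClear) → (M_HOME, arm_retract)
  (M_NAV, evError) → (M_HALT, arm_retract)
event = evStart selects (M_DROP, arm_retract)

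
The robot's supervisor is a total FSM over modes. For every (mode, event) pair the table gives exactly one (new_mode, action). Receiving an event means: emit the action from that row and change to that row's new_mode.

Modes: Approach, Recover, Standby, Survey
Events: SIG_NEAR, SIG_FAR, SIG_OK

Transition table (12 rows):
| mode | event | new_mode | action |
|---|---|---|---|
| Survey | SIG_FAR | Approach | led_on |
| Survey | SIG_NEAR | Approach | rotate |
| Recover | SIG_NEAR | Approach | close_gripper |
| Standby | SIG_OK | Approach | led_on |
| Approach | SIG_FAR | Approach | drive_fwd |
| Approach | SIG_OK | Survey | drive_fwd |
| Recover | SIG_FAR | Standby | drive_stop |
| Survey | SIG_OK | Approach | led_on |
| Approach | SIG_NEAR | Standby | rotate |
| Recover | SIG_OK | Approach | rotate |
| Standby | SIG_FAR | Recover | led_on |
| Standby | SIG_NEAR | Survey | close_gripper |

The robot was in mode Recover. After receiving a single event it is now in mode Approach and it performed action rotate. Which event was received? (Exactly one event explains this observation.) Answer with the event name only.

try SIG_NEAR: (Recover, SIG_NEAR) → (Approach, close_gripper)
try SIG_FAR: (Recover, SIG_FAR) → (Standby, drive_stop)
try SIG_OK: (Recover, SIG_OK) → (Approach, rotate)  ← matches

SIG_OK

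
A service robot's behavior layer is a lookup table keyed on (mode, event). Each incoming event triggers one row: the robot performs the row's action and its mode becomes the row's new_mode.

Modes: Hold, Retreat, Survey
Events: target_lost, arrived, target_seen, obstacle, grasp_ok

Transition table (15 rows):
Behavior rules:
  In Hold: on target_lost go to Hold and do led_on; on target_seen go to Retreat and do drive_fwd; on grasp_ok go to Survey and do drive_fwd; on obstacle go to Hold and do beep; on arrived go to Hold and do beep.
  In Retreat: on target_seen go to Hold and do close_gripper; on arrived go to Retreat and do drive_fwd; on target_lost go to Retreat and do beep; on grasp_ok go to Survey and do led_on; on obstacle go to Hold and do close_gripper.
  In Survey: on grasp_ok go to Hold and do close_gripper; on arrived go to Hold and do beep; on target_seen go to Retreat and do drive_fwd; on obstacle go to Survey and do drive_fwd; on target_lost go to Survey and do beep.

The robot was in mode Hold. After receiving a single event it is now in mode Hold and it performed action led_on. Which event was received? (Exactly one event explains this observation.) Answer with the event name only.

target_lost

try target_lost: (Hold, target_lost) → (Hold, led_on)  ← matches
try arrived: (Hold, arrived) → (Hold, beep)
try target_seen: (Hold, target_seen) → (Retreat, drive_fwd)
try obstacle: (Hold, obstacle) → (Hold, beep)
try grasp_ok: (Hold, grasp_ok) → (Survey, drive_fwd)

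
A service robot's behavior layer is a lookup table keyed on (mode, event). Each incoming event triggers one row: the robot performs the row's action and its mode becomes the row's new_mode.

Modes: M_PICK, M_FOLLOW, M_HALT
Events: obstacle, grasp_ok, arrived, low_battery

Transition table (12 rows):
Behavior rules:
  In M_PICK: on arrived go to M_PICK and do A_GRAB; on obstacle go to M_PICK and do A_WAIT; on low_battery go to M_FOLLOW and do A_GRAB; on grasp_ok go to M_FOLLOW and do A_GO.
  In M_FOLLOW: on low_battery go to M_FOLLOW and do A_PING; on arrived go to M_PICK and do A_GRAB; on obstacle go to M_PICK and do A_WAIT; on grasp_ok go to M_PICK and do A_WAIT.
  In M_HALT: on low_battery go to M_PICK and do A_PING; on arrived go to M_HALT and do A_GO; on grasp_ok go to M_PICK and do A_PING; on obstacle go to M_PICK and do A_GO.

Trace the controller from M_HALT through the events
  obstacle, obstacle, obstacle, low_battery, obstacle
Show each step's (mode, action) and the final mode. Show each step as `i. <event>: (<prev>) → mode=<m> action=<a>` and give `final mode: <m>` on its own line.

final mode: M_PICK

1. obstacle: (M_HALT) → mode=M_PICK action=A_GO
2. obstacle: (M_PICK) → mode=M_PICK action=A_WAIT
3. obstacle: (M_PICK) → mode=M_PICK action=A_WAIT
4. low_battery: (M_PICK) → mode=M_FOLLOW action=A_GRAB
5. obstacle: (M_FOLLOW) → mode=M_PICK action=A_WAIT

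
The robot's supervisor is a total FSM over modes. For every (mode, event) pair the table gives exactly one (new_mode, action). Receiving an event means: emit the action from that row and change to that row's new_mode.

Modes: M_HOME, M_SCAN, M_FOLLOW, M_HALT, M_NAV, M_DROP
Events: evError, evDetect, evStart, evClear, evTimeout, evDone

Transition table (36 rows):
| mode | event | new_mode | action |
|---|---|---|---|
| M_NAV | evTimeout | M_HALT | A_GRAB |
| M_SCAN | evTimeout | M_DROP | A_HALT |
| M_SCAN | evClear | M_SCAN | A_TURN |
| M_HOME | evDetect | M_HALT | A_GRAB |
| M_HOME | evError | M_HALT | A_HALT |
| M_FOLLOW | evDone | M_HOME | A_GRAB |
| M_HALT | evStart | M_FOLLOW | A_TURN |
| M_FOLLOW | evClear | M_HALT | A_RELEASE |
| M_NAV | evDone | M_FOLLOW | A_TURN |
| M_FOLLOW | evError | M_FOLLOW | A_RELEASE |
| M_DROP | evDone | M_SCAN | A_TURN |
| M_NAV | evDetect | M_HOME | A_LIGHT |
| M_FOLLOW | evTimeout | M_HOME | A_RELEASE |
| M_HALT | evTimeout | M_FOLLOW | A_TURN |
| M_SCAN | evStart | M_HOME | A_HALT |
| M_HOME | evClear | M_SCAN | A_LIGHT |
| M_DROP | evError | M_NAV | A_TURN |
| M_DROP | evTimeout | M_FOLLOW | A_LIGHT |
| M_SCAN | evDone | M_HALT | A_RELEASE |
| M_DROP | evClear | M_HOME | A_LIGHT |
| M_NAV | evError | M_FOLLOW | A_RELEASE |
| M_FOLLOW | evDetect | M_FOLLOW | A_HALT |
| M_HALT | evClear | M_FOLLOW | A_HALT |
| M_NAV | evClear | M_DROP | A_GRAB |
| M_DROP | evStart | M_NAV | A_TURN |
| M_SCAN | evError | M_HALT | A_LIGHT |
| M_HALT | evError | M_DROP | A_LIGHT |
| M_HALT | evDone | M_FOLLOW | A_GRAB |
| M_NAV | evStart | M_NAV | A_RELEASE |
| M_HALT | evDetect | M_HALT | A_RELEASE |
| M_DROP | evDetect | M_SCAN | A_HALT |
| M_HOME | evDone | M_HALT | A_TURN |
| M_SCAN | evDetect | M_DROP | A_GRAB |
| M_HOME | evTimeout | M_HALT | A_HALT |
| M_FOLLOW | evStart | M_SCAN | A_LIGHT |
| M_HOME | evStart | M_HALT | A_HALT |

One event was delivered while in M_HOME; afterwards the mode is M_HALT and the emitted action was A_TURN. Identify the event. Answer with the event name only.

evDone

try evError: (M_HOME, evError) → (M_HALT, A_HALT)
try evDetect: (M_HOME, evDetect) → (M_HALT, A_GRAB)
try evStart: (M_HOME, evStart) → (M_HALT, A_HALT)
try evClear: (M_HOME, evClear) → (M_SCAN, A_LIGHT)
try evTimeout: (M_HOME, evTimeout) → (M_HALT, A_HALT)
try evDone: (M_HOME, evDone) → (M_HALT, A_TURN)  ← matches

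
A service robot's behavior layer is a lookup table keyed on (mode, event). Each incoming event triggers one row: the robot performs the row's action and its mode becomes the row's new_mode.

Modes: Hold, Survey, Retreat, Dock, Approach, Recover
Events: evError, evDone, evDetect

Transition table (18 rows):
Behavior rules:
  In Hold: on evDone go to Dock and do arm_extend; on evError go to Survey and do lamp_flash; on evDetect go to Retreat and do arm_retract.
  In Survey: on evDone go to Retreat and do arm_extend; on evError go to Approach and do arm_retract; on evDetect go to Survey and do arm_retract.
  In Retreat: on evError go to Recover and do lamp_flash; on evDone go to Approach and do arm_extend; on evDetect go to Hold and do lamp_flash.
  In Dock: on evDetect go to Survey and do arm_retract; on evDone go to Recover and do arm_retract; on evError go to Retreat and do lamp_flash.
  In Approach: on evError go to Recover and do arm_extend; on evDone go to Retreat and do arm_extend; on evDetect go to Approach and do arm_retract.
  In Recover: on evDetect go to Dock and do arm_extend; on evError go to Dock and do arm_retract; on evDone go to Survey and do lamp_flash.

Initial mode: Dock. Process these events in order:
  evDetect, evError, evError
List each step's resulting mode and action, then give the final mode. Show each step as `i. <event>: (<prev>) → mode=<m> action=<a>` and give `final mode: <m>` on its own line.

final mode: Recover

1. evDetect: (Dock) → mode=Survey action=arm_retract
2. evError: (Survey) → mode=Approach action=arm_retract
3. evError: (Approach) → mode=Recover action=arm_extend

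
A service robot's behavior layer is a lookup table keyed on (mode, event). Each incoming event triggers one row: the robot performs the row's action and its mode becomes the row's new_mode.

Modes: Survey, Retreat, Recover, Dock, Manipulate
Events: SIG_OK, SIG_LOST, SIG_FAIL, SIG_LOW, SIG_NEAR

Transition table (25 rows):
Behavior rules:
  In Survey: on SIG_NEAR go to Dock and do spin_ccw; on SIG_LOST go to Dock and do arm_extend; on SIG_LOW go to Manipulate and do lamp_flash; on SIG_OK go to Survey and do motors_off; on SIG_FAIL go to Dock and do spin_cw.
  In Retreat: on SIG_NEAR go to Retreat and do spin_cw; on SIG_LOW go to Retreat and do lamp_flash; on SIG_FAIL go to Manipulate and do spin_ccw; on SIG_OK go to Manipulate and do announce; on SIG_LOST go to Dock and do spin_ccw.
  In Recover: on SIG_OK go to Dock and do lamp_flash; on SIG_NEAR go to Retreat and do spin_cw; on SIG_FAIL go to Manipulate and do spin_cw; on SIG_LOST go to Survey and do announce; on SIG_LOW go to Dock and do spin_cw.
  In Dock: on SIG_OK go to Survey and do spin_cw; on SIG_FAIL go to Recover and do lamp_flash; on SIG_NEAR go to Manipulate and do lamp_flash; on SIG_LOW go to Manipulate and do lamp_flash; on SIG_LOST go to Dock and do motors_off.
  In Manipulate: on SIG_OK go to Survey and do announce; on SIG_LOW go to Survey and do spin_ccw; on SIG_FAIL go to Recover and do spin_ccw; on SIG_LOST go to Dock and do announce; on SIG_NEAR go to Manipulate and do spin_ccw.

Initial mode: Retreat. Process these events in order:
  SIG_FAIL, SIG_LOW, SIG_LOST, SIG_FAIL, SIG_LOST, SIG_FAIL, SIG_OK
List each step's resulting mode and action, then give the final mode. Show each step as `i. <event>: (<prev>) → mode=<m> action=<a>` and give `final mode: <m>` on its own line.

1. SIG_FAIL: (Retreat) → mode=Manipulate action=spin_ccw
2. SIG_LOW: (Manipulate) → mode=Survey action=spin_ccw
3. SIG_LOST: (Survey) → mode=Dock action=arm_extend
4. SIG_FAIL: (Dock) → mode=Recover action=lamp_flash
5. SIG_LOST: (Recover) → mode=Survey action=announce
6. SIG_FAIL: (Survey) → mode=Dock action=spin_cw
7. SIG_OK: (Dock) → mode=Survey action=spin_cw

final mode: Survey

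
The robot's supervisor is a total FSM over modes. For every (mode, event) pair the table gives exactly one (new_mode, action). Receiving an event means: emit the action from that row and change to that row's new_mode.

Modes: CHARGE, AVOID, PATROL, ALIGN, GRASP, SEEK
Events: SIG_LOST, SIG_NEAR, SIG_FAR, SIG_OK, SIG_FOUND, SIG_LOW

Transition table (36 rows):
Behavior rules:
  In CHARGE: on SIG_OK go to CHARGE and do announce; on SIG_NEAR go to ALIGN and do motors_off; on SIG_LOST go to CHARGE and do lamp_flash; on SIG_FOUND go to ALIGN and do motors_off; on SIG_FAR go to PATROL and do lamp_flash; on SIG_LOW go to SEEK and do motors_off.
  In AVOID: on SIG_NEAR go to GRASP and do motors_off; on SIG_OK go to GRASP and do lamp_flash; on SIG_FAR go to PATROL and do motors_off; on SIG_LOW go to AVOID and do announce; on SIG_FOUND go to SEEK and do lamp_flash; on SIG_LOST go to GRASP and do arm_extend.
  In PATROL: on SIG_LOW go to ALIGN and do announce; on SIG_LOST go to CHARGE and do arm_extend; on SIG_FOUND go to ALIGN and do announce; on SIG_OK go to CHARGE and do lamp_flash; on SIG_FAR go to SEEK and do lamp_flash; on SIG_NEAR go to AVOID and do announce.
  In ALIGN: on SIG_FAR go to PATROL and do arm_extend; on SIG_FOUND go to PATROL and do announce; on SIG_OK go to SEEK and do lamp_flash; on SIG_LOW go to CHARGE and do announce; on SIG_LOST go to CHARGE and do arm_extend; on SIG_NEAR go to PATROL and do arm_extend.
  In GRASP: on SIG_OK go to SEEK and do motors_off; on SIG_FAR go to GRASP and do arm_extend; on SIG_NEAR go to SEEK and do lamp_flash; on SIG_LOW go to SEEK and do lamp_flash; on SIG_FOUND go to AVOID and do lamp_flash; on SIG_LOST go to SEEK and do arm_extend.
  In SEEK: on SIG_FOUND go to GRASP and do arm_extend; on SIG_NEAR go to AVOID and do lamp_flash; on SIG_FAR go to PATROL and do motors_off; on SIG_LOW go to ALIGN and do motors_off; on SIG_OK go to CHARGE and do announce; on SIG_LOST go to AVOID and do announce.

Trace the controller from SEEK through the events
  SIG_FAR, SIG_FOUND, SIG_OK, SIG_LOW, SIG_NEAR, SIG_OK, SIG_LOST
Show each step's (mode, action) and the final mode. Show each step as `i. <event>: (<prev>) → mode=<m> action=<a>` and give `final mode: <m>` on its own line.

1. SIG_FAR: (SEEK) → mode=PATROL action=motors_off
2. SIG_FOUND: (PATROL) → mode=ALIGN action=announce
3. SIG_OK: (ALIGN) → mode=SEEK action=lamp_flash
4. SIG_LOW: (SEEK) → mode=ALIGN action=motors_off
5. SIG_NEAR: (ALIGN) → mode=PATROL action=arm_extend
6. SIG_OK: (PATROL) → mode=CHARGE action=lamp_flash
7. SIG_LOST: (CHARGE) → mode=CHARGE action=lamp_flash

final mode: CHARGE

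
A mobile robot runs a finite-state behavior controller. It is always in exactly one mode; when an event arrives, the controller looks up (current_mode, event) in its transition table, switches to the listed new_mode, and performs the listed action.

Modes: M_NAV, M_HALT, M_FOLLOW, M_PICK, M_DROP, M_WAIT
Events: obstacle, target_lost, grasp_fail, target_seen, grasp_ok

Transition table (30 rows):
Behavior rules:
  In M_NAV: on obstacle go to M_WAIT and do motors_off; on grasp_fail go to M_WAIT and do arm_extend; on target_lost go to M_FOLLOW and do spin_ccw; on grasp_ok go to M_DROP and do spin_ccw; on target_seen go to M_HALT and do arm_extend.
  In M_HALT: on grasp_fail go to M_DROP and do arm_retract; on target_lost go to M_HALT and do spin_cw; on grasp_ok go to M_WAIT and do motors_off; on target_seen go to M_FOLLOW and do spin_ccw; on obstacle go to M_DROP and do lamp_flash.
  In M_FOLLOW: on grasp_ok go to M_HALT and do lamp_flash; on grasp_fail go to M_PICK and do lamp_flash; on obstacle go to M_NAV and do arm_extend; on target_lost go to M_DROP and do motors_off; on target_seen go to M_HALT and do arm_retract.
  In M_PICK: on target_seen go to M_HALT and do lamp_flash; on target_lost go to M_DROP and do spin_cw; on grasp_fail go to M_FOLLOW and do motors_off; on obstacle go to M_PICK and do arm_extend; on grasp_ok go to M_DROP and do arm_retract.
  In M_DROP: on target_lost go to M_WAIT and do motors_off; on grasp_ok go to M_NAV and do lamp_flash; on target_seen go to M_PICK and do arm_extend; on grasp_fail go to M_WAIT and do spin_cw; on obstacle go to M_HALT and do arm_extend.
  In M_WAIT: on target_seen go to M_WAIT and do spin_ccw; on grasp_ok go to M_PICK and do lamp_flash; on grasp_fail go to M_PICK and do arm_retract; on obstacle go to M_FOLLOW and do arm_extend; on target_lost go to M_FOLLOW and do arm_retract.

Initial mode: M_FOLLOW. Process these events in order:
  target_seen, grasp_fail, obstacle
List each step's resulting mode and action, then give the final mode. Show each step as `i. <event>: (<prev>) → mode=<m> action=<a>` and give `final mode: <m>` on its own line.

final mode: M_HALT

1. target_seen: (M_FOLLOW) → mode=M_HALT action=arm_retract
2. grasp_fail: (M_HALT) → mode=M_DROP action=arm_retract
3. obstacle: (M_DROP) → mode=M_HALT action=arm_extend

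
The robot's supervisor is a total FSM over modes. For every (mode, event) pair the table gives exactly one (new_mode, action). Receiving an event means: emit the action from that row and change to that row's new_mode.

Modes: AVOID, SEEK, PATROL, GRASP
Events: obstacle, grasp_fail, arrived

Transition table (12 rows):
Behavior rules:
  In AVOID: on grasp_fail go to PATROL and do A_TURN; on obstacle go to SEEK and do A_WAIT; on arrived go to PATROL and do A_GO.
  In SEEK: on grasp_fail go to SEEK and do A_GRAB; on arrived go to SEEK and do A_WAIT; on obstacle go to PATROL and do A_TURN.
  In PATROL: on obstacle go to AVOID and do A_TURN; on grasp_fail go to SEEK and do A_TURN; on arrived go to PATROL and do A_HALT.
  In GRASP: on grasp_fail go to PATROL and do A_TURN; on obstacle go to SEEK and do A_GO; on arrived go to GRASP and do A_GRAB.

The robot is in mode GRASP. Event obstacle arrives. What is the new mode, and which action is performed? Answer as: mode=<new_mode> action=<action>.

mode=SEEK action=A_GO

current mode = GRASP; filter table to that mode:
  (GRASP, grasp_fail) → (PATROL, A_TURN)
  (GRASP, obstacle) → (SEEK, A_GO)  ← event matches
  (GRASP, arrived) → (GRASP, A_GRAB)
event = obstacle selects (SEEK, A_GO)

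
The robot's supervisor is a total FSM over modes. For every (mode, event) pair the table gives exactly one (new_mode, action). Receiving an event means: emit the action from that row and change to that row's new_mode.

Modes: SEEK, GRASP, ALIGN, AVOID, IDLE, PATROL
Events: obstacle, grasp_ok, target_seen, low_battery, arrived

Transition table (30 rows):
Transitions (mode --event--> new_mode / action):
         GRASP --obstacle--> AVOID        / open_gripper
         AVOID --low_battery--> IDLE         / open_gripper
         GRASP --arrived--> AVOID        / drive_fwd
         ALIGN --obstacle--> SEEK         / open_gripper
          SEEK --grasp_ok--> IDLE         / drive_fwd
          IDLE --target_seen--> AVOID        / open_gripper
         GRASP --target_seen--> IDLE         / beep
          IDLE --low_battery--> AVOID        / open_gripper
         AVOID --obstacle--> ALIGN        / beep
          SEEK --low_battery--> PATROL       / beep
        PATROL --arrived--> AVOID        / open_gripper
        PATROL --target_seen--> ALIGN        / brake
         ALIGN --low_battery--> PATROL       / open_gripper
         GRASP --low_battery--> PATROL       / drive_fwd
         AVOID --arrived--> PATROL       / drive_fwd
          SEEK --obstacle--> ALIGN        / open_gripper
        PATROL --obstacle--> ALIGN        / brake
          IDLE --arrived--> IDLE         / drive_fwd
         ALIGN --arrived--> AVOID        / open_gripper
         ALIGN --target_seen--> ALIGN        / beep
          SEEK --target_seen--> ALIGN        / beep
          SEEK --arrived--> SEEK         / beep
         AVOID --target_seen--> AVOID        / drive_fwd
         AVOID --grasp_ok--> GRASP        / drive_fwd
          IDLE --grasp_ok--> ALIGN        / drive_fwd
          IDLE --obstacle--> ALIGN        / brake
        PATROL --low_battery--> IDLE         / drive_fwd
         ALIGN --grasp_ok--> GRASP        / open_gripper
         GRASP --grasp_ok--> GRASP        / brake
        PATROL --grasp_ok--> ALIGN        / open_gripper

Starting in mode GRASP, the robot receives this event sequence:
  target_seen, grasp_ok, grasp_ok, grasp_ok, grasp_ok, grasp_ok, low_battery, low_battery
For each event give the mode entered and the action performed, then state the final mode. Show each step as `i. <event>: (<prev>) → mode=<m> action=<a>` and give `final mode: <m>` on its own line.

1. target_seen: (GRASP) → mode=IDLE action=beep
2. grasp_ok: (IDLE) → mode=ALIGN action=drive_fwd
3. grasp_ok: (ALIGN) → mode=GRASP action=open_gripper
4. grasp_ok: (GRASP) → mode=GRASP action=brake
5. grasp_ok: (GRASP) → mode=GRASP action=brake
6. grasp_ok: (GRASP) → mode=GRASP action=brake
7. low_battery: (GRASP) → mode=PATROL action=drive_fwd
8. low_battery: (PATROL) → mode=IDLE action=drive_fwd

final mode: IDLE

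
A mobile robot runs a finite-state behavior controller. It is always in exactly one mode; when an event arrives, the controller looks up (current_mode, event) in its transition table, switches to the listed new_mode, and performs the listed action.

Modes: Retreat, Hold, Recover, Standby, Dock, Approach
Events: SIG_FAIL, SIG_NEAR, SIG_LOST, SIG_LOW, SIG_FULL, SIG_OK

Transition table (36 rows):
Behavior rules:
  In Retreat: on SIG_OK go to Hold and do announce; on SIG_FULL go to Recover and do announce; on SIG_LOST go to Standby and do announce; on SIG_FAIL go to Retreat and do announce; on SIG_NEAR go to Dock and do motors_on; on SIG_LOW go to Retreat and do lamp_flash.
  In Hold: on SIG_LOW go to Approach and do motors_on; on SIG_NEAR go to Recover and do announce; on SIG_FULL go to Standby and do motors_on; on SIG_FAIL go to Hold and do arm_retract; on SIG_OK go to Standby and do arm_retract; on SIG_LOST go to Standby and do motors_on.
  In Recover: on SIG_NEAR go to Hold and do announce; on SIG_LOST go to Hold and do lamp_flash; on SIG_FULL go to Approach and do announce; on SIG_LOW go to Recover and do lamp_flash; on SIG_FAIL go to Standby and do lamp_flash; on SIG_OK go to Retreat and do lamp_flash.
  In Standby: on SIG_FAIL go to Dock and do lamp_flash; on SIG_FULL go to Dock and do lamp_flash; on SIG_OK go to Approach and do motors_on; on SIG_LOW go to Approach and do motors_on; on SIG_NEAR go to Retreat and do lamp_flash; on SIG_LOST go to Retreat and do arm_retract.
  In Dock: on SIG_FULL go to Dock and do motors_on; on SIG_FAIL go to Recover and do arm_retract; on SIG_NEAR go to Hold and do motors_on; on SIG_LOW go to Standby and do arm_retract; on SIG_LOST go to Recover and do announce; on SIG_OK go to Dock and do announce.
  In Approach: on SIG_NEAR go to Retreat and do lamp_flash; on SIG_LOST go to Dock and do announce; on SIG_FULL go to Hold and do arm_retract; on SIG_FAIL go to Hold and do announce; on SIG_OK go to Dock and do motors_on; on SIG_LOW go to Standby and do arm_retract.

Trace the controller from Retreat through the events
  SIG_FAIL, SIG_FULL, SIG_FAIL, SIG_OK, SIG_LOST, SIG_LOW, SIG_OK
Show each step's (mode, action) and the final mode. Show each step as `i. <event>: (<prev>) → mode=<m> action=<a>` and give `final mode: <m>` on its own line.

1. SIG_FAIL: (Retreat) → mode=Retreat action=announce
2. SIG_FULL: (Retreat) → mode=Recover action=announce
3. SIG_FAIL: (Recover) → mode=Standby action=lamp_flash
4. SIG_OK: (Standby) → mode=Approach action=motors_on
5. SIG_LOST: (Approach) → mode=Dock action=announce
6. SIG_LOW: (Dock) → mode=Standby action=arm_retract
7. SIG_OK: (Standby) → mode=Approach action=motors_on

final mode: Approach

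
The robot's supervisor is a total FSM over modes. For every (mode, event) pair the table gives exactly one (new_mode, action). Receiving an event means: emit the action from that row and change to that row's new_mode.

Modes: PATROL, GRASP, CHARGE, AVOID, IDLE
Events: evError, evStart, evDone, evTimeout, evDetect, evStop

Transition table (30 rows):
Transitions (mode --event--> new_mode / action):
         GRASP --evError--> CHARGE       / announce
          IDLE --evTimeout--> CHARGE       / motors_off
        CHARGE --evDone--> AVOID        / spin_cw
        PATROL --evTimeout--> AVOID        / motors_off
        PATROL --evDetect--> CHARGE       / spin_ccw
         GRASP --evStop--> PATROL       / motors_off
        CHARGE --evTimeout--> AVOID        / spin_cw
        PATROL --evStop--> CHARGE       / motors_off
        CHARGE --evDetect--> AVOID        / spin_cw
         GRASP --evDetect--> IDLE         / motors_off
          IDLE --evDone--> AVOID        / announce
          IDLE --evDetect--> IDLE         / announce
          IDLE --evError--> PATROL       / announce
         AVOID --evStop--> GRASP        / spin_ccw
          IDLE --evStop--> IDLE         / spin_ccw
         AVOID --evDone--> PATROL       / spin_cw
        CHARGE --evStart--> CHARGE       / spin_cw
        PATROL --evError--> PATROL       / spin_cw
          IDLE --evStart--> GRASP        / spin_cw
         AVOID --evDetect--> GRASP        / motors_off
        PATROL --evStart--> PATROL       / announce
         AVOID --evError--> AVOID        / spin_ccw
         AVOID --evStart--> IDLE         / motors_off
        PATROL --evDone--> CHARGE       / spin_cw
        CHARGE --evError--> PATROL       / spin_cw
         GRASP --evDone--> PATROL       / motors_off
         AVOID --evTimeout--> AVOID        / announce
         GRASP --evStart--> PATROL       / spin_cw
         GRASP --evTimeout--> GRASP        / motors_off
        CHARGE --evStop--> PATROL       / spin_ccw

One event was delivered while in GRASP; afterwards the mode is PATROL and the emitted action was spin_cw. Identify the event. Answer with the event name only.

try evError: (GRASP, evError) → (CHARGE, announce)
try evStart: (GRASP, evStart) → (PATROL, spin_cw)  ← matches
try evDone: (GRASP, evDone) → (PATROL, motors_off)
try evTimeout: (GRASP, evTimeout) → (GRASP, motors_off)
try evDetect: (GRASP, evDetect) → (IDLE, motors_off)
try evStop: (GRASP, evStop) → (PATROL, motors_off)

evStart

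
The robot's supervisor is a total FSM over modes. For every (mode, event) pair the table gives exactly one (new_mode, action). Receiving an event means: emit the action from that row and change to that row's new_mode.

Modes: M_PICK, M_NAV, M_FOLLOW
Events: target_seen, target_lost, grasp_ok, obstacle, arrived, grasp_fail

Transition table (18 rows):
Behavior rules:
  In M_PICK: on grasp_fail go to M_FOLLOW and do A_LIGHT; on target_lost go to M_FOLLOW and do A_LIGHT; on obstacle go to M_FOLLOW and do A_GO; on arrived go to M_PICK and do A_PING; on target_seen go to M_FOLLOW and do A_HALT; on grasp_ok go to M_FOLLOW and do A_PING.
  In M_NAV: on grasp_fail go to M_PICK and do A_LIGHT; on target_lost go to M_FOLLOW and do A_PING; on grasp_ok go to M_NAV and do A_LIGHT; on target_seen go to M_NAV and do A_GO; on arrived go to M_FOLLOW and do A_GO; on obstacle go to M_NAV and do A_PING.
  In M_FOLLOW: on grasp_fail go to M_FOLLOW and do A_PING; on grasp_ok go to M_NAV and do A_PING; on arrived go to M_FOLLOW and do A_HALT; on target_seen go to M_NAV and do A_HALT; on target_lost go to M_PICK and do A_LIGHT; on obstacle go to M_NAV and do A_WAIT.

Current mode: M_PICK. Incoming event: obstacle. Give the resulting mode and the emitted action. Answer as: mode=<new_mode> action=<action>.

current mode = M_PICK; filter table to that mode:
  (M_PICK, grasp_fail) → (M_FOLLOW, A_LIGHT)
  (M_PICK, target_lost) → (M_FOLLOW, A_LIGHT)
  (M_PICK, obstacle) → (M_FOLLOW, A_GO)  ← event matches
  (M_PICK, arrived) → (M_PICK, A_PING)
  (M_PICK, target_seen) → (M_FOLLOW, A_HALT)
  (M_PICK, grasp_ok) → (M_FOLLOW, A_PING)
event = obstacle selects (M_FOLLOW, A_GO)

mode=M_FOLLOW action=A_GO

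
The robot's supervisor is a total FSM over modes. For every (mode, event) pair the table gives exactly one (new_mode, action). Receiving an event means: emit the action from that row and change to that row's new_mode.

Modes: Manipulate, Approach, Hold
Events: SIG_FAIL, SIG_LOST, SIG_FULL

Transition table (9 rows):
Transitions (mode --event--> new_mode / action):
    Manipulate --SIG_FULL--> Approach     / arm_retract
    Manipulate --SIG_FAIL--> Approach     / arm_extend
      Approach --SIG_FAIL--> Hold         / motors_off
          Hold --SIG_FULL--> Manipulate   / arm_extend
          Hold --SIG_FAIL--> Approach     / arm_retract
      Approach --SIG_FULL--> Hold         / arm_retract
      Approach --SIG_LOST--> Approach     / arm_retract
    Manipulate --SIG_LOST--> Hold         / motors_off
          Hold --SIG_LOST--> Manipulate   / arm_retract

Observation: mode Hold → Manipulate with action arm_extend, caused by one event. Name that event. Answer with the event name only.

try SIG_FAIL: (Hold, SIG_FAIL) → (Approach, arm_retract)
try SIG_LOST: (Hold, SIG_LOST) → (Manipulate, arm_retract)
try SIG_FULL: (Hold, SIG_FULL) → (Manipulate, arm_extend)  ← matches

SIG_FULL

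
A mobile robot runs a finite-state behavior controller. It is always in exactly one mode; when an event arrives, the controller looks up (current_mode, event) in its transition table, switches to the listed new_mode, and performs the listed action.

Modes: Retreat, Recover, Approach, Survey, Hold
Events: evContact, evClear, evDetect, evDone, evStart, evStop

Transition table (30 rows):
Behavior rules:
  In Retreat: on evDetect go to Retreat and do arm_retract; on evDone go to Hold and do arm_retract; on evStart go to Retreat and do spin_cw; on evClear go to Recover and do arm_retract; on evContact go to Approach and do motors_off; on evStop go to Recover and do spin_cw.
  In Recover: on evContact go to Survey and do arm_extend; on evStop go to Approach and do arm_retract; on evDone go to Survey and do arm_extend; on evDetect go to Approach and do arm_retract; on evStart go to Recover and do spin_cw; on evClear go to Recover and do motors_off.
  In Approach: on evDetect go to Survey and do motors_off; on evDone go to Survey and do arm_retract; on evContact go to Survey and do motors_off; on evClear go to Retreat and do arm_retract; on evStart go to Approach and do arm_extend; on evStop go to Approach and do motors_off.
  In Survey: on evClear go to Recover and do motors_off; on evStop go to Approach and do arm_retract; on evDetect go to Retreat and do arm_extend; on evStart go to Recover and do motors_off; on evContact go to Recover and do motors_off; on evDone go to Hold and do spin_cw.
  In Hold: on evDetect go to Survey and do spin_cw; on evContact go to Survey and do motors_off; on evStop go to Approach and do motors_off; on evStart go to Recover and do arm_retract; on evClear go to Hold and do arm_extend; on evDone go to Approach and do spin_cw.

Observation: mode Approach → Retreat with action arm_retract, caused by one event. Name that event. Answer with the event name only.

try evContact: (Approach, evContact) → (Survey, motors_off)
try evClear: (Approach, evClear) → (Retreat, arm_retract)  ← matches
try evDetect: (Approach, evDetect) → (Survey, motors_off)
try evDone: (Approach, evDone) → (Survey, arm_retract)
try evStart: (Approach, evStart) → (Approach, arm_extend)
try evStop: (Approach, evStop) → (Approach, motors_off)

evClear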